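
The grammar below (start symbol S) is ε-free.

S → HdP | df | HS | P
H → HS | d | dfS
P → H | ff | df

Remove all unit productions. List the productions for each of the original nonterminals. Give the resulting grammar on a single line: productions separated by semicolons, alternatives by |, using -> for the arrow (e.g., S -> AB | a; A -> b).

S -> d | HS | df | ff | HdP | dfS; H -> d | HS | dfS; P -> d | HS | df | ff | dfS

Unit productions: P->H, S->P.
Unit pairs (A ⇒* B via units): (P,H), (S,H), (S,P).
S: inherits non-unit rules of {H, P, S} → HS | HdP | d | df | dfS | ff.
H: inherits non-unit rules of {H} → HS | d | dfS.
P: inherits non-unit rules of {H, P} → HS | d | df | dfS | ff.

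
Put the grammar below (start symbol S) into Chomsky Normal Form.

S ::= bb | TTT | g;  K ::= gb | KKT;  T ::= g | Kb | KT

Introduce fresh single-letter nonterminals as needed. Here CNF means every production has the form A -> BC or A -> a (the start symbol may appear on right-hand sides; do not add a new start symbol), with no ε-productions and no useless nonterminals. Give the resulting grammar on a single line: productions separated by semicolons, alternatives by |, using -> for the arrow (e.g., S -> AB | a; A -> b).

No ε-productions.
No unit productions to eliminate.
TERM: introduce B -> b, A -> g and substitute in every rule of length ≥2.
BIN: K -> KKT becomes K -> KC, C -> KT; S -> TTT becomes S -> TD, D -> TT.

S -> g | BB | TD; A -> g; B -> b; C -> KT; D -> TT; K -> AB | KC; T -> g | KB | KT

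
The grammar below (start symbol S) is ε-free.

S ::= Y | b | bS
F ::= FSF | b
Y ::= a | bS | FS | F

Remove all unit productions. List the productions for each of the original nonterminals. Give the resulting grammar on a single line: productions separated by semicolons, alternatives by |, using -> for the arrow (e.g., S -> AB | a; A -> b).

Unit productions: S->Y, Y->F.
Unit pairs (A ⇒* B via units): (S,F), (S,Y), (Y,F).
S: inherits non-unit rules of {F, S, Y} → FS | FSF | a | b | bS.
F: inherits non-unit rules of {F} → FSF | b.
Y: inherits non-unit rules of {F, Y} → FS | FSF | a | b | bS.

S -> a | b | FS | bS | FSF; F -> b | FSF; Y -> a | b | FS | bS | FSF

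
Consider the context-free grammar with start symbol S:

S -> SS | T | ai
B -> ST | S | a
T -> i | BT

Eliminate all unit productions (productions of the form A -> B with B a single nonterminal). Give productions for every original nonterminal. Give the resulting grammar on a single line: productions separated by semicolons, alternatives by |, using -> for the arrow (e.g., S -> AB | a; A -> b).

S -> i | BT | SS | ai; B -> a | i | BT | SS | ST | ai; T -> i | BT

Unit productions: B->S, S->T.
Unit pairs (A ⇒* B via units): (B,S), (B,T), (S,T).
S: inherits non-unit rules of {S, T} → BT | SS | ai | i.
B: inherits non-unit rules of {B, S, T} → BT | SS | ST | a | ai | i.
T: inherits non-unit rules of {T} → BT | i.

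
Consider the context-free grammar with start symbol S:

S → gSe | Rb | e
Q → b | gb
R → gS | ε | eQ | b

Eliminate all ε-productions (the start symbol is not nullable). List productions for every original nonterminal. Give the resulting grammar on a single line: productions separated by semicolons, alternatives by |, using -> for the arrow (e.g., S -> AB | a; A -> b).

Nullable set: {R}.
S -> Rb: R nullable, giving Rb | b.
Drop R -> ε.
Unchanged (no nullable symbols): S -> e; S -> gSe; Q -> b; Q -> gb; R -> b; R -> eQ; R -> gS.

S -> b | e | Rb | gSe; Q -> b | gb; R -> b | eQ | gS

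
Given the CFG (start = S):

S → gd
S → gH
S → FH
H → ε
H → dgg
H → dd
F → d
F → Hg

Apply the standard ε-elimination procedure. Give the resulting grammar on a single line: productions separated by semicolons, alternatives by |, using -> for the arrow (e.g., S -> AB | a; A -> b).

S -> F | g | FH | gH | gd; F -> d | g | Hg; H -> dd | dgg

Nullable set: {H}.
S -> FH: H nullable, giving F | FH.
S -> gH: H nullable, giving g | gH.
F -> Hg: H nullable, giving Hg | g.
Drop H -> ε.
Unchanged (no nullable symbols): S -> gd; F -> d; H -> dd; H -> dgg.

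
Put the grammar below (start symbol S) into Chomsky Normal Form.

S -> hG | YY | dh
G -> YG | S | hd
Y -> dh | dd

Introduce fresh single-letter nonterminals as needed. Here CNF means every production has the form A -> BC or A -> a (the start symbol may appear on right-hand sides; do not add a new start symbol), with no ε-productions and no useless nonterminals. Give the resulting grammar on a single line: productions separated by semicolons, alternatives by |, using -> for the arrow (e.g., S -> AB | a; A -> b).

No ε-productions.
After unit-elimination: S -> YY | dh | hG; G -> YG | YY | dh | hG | hd; Y -> dd | dh.
TERM: introduce A -> d, B -> h and substitute in every rule of length ≥2.

S -> AB | BG | YY; A -> d; B -> h; G -> AB | BA | BG | YG | YY; Y -> AA | AB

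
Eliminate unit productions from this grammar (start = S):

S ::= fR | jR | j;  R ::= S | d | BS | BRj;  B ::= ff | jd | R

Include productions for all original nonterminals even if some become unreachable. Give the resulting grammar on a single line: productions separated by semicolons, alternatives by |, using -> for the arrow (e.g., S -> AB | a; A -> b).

Unit productions: B->R, R->S.
Unit pairs (A ⇒* B via units): (B,R), (B,S), (R,S).
S: inherits non-unit rules of {S} → fR | j | jR.
B: inherits non-unit rules of {B, R, S} → BRj | BS | d | fR | ff | j | jR | jd.
R: inherits non-unit rules of {R, S} → BRj | BS | d | fR | j | jR.

S -> j | fR | jR; B -> d | j | BS | fR | ff | jR | jd | BRj; R -> d | j | BS | fR | jR | BRj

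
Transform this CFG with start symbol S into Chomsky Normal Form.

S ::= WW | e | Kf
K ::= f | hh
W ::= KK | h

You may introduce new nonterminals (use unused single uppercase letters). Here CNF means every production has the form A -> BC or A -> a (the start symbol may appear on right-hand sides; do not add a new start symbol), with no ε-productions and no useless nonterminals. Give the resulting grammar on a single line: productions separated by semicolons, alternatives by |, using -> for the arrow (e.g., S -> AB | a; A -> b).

No ε-productions.
No unit productions to eliminate.
TERM: introduce B -> f, A -> h and substitute in every rule of length ≥2.

S -> e | KB | WW; A -> h; B -> f; K -> f | AA; W -> h | KK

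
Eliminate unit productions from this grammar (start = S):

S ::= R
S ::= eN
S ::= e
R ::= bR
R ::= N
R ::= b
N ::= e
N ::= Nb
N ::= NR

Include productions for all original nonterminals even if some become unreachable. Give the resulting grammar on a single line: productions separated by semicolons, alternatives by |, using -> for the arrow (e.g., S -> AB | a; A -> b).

Unit productions: R->N, S->R.
Unit pairs (A ⇒* B via units): (R,N), (S,N), (S,R).
S: inherits non-unit rules of {N, R, S} → NR | Nb | b | bR | e | eN.
N: inherits non-unit rules of {N} → NR | Nb | e.
R: inherits non-unit rules of {N, R} → NR | Nb | b | bR | e.

S -> b | e | NR | Nb | bR | eN; N -> e | NR | Nb; R -> b | e | NR | Nb | bR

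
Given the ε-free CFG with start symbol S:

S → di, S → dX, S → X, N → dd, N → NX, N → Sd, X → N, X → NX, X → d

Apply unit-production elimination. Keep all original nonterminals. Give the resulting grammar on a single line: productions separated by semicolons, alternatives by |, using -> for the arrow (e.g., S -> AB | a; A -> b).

Unit productions: S->X, X->N.
Unit pairs (A ⇒* B via units): (S,N), (S,X), (X,N).
S: inherits non-unit rules of {N, S, X} → NX | Sd | d | dX | dd | di.
N: inherits non-unit rules of {N} → NX | Sd | dd.
X: inherits non-unit rules of {N, X} → NX | Sd | d | dd.

S -> d | NX | Sd | dX | dd | di; N -> NX | Sd | dd; X -> d | NX | Sd | dd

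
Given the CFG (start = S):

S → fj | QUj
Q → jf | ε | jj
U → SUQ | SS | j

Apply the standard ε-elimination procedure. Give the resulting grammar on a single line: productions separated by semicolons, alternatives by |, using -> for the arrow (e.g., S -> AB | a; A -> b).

Nullable set: {Q}.
S -> QUj: Q nullable, giving QUj | Uj.
Drop Q -> ε.
U -> SUQ: Q nullable, giving SU | SUQ.
Unchanged (no nullable symbols): S -> fj; Q -> jf; Q -> jj; U -> SS; U -> j.

S -> Uj | fj | QUj; Q -> jf | jj; U -> j | SS | SU | SUQ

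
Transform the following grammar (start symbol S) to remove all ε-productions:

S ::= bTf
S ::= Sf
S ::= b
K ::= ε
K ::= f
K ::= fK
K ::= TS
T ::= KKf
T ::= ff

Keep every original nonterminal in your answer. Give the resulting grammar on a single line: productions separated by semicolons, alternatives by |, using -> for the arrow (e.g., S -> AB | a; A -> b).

Nullable set: {K}.
Drop K -> ε.
K -> fK: K nullable, giving f | fK.
T -> KKf: K, K nullable, giving KKf | Kf | f.
Unchanged (no nullable symbols): S -> Sf; S -> b; S -> bTf; K -> TS; K -> f; T -> ff.

S -> b | Sf | bTf; K -> f | TS | fK; T -> f | Kf | ff | KKf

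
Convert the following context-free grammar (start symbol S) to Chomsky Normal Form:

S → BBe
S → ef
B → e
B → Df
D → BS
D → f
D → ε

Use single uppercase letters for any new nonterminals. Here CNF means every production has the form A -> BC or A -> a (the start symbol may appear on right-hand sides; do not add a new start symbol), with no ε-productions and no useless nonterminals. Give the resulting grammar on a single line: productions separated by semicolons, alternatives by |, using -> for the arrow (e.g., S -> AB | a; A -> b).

S -> BE | CA; A -> f; B -> e | f | DA; C -> e; D -> f | BS; E -> BC

Nullable: {D}; after ε-elimination: S -> ef | BBe; B -> e | f | Df; D -> f | BS.
No unit productions to eliminate.
TERM: introduce C -> e, A -> f and substitute in every rule of length ≥2.
BIN: S -> BBC becomes S -> BE, E -> BC.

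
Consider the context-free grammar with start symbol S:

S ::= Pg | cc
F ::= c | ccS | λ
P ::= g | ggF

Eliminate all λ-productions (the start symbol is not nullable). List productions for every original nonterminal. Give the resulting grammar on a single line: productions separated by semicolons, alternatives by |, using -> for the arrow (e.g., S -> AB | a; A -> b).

Nullable set: {F}.
Drop F -> λ.
P -> ggF: F nullable, giving gg | ggF.
Unchanged (no nullable symbols): S -> Pg; S -> cc; F -> c; F -> ccS; P -> g.

S -> Pg | cc; F -> c | ccS; P -> g | gg | ggF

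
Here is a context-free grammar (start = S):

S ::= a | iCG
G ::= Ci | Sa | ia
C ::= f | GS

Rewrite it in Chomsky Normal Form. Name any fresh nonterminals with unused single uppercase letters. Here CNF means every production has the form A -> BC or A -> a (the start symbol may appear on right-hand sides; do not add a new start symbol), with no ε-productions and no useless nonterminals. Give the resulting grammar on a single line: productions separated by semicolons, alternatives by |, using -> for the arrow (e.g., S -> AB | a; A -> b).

S -> a | AD; A -> i; B -> a; C -> f | GS; D -> CG; G -> AB | CA | SB

No ε-productions.
No unit productions to eliminate.
TERM: introduce B -> a, A -> i and substitute in every rule of length ≥2.
BIN: S -> ACG becomes S -> AD, D -> CG.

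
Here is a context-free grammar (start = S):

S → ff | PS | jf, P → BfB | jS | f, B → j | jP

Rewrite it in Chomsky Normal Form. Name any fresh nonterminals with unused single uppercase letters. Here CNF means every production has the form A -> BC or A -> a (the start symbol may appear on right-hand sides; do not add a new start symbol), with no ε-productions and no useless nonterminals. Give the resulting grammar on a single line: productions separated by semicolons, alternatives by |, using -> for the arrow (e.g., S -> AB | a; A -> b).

S -> AC | CC | PS; A -> j; B -> j | AP; C -> f; D -> CB; P -> f | AS | BD

No ε-productions.
No unit productions to eliminate.
TERM: introduce C -> f, A -> j and substitute in every rule of length ≥2.
BIN: P -> BCB becomes P -> BD, D -> CB.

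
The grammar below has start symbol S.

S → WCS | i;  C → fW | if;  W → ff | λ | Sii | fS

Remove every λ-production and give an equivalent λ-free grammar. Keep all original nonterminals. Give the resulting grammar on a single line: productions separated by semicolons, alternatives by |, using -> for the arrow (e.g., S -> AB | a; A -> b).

S -> i | CS | WCS; C -> f | fW | if; W -> fS | ff | Sii

Nullable set: {W}.
S -> WCS: W nullable, giving CS | WCS.
C -> fW: W nullable, giving f | fW.
Drop W -> λ.
Unchanged (no nullable symbols): S -> i; C -> if; W -> Sii; W -> fS; W -> ff.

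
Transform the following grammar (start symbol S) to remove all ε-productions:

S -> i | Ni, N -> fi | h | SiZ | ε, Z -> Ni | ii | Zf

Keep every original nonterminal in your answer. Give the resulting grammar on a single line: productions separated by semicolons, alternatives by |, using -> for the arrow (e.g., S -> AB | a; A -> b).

Nullable set: {N}.
S -> Ni: N nullable, giving Ni | i.
Drop N -> ε.
Z -> Ni: N nullable, giving Ni | i.
Unchanged (no nullable symbols): S -> i; N -> SiZ; N -> fi; N -> h; Z -> Zf; Z -> ii.

S -> i | Ni; N -> h | fi | SiZ; Z -> i | Ni | Zf | ii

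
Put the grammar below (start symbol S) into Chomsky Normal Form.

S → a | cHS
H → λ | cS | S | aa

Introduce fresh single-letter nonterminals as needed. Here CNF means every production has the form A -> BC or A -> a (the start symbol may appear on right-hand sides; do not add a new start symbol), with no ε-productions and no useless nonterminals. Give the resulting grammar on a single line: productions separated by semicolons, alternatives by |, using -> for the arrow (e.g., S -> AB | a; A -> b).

S -> a | BD | BS; A -> a; B -> c; C -> HS; D -> HS; H -> a | AA | BC | BS

Nullable: {H}; after ε-elimination: S -> a | cS | cHS; H -> S | aa | cS.
After unit-elimination: S -> a | cS | cHS; H -> a | aa | cS | cHS.
TERM: introduce A -> a, B -> c and substitute in every rule of length ≥2.
BIN: H -> BHS becomes H -> BC, C -> HS; S -> BHS becomes S -> BD, D -> HS.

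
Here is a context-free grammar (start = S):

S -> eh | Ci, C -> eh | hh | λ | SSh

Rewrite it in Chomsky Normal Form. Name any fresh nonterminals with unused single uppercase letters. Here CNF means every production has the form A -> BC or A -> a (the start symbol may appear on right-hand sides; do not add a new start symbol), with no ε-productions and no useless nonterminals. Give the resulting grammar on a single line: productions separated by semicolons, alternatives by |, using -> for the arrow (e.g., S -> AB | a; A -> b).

Nullable: {C}; after ε-elimination: S -> i | Ci | eh; C -> eh | hh | SSh.
No unit productions to eliminate.
TERM: introduce B -> e, A -> h, D -> i and substitute in every rule of length ≥2.
BIN: C -> SSA becomes C -> SE, E -> SA.

S -> i | BA | CD; A -> h; B -> e; C -> AA | BA | SE; D -> i; E -> SA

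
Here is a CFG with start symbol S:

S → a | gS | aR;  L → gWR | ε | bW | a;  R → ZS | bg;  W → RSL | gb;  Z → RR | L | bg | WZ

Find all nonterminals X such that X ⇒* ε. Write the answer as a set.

Directly nullable (have an ε-rule): {L}.
Z is nullable via Z -> L (every symbol on the right is already known nullable).
Not nullable: R, S, W — each has a terminal in every rule's right-hand side or depends on a non-nullable symbol.

{L, Z}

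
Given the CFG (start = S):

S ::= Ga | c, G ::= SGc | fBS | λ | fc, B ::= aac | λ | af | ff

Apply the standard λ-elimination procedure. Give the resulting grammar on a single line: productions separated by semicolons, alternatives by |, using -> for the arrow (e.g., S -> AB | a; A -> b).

S -> a | c | Ga; B -> af | ff | aac; G -> Sc | fS | fc | SGc | fBS

Nullable set: {B, G}.
S -> Ga: G nullable, giving Ga | a.
Drop B -> λ.
Drop G -> λ.
G -> SGc: G nullable, giving SGc | Sc.
G -> fBS: B nullable, giving fBS | fS.
Unchanged (no nullable symbols): S -> c; B -> aac; B -> af; B -> ff; G -> fc.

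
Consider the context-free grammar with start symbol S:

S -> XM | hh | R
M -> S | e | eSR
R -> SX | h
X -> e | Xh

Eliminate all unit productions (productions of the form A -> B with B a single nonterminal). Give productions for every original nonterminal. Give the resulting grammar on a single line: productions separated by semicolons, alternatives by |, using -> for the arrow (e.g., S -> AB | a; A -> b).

S -> h | SX | XM | hh; M -> e | h | SX | XM | hh | eSR; R -> h | SX; X -> e | Xh

Unit productions: M->S, S->R.
Unit pairs (A ⇒* B via units): (M,R), (M,S), (S,R).
S: inherits non-unit rules of {R, S} → SX | XM | h | hh.
M: inherits non-unit rules of {M, R, S} → SX | XM | e | eSR | h | hh.
R: inherits non-unit rules of {R} → SX | h.
X: inherits non-unit rules of {X} → Xh | e.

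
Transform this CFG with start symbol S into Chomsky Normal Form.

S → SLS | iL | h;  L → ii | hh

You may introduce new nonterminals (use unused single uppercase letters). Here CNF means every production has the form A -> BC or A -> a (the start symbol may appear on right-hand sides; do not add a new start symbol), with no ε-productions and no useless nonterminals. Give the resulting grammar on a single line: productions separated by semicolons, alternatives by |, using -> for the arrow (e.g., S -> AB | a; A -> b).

S -> h | BL | SC; A -> h; B -> i; C -> LS; L -> AA | BB

No ε-productions.
No unit productions to eliminate.
TERM: introduce A -> h, B -> i and substitute in every rule of length ≥2.
BIN: S -> SLS becomes S -> SC, C -> LS.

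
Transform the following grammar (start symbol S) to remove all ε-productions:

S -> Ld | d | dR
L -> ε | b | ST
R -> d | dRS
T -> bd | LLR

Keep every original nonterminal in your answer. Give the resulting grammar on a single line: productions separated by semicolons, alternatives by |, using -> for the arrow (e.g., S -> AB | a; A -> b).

Nullable set: {L}.
S -> Ld: L nullable, giving Ld | d.
Drop L -> ε.
T -> LLR: L, L nullable, giving LLR | LR | R.
Unchanged (no nullable symbols): S -> d; S -> dR; L -> ST; L -> b; R -> d; R -> dRS; T -> bd.

S -> d | Ld | dR; L -> b | ST; R -> d | dRS; T -> R | LR | bd | LLR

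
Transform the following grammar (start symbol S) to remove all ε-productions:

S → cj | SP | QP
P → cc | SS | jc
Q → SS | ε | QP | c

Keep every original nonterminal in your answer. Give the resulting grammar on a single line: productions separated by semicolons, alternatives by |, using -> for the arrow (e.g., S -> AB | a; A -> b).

Nullable set: {Q}.
S -> QP: Q nullable, giving P | QP.
Drop Q -> ε.
Q -> QP: Q nullable, giving P | QP.
Unchanged (no nullable symbols): S -> SP; S -> cj; P -> SS; P -> cc; P -> jc; Q -> SS; Q -> c.

S -> P | QP | SP | cj; P -> SS | cc | jc; Q -> P | c | QP | SS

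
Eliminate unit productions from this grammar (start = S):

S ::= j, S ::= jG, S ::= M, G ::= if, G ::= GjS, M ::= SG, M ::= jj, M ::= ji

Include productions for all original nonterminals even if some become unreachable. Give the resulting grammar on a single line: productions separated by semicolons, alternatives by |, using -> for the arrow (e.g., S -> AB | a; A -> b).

Unit productions: S->M.
Unit pairs (A ⇒* B via units): (S,M).
S: inherits non-unit rules of {M, S} → SG | j | jG | ji | jj.
G: inherits non-unit rules of {G} → GjS | if.
M: inherits non-unit rules of {M} → SG | ji | jj.

S -> j | SG | jG | ji | jj; G -> if | GjS; M -> SG | ji | jj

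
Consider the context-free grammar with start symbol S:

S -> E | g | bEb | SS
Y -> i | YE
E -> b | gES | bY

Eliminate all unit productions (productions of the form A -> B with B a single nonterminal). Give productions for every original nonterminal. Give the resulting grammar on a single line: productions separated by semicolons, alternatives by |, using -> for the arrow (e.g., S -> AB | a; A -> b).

S -> b | g | SS | bY | bEb | gES; E -> b | bY | gES; Y -> i | YE

Unit productions: S->E.
Unit pairs (A ⇒* B via units): (S,E).
S: inherits non-unit rules of {E, S} → SS | b | bEb | bY | g | gES.
E: inherits non-unit rules of {E} → b | bY | gES.
Y: inherits non-unit rules of {Y} → YE | i.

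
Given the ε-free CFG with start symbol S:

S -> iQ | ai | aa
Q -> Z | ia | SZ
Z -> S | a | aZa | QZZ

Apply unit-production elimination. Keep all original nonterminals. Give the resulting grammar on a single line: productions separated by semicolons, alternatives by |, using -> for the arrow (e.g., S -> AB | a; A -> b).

Unit productions: Q->Z, Z->S.
Unit pairs (A ⇒* B via units): (Q,S), (Q,Z), (Z,S).
S: inherits non-unit rules of {S} → aa | ai | iQ.
Q: inherits non-unit rules of {Q, S, Z} → QZZ | SZ | a | aZa | aa | ai | iQ | ia.
Z: inherits non-unit rules of {S, Z} → QZZ | a | aZa | aa | ai | iQ.

S -> aa | ai | iQ; Q -> a | SZ | aa | ai | iQ | ia | QZZ | aZa; Z -> a | aa | ai | iQ | QZZ | aZa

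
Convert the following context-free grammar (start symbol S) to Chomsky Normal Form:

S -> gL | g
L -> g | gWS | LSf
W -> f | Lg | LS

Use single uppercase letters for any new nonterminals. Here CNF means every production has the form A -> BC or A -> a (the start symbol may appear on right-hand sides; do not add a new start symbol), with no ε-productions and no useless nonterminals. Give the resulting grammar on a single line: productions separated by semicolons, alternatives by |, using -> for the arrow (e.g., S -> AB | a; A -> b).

No ε-productions.
No unit productions to eliminate.
TERM: introduce A -> f, B -> g and substitute in every rule of length ≥2.
BIN: L -> BWS becomes L -> BC, C -> WS; L -> LSA becomes L -> LD, D -> SA.

S -> g | BL; A -> f; B -> g; C -> WS; D -> SA; L -> g | BC | LD; W -> f | LB | LS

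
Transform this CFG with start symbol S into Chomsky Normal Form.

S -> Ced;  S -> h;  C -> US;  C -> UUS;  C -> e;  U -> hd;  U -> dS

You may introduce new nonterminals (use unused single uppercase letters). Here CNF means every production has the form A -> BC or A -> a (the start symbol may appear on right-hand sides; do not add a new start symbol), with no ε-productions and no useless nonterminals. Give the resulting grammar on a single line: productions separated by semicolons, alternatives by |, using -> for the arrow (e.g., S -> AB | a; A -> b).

S -> h | CF; A -> e; B -> d; C -> e | UE | US; D -> h; E -> US; F -> AB; U -> BS | DB

No ε-productions.
No unit productions to eliminate.
TERM: introduce B -> d, A -> e, D -> h and substitute in every rule of length ≥2.
BIN: C -> UUS becomes C -> UE, E -> US; S -> CAB becomes S -> CF, F -> AB.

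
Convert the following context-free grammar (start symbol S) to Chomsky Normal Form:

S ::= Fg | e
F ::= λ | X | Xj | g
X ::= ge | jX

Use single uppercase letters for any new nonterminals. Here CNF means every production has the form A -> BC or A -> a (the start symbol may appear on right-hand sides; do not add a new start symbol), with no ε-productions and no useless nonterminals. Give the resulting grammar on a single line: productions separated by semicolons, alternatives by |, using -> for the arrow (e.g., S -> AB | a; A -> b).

Nullable: {F}; after ε-elimination: S -> e | g | Fg; F -> X | g | Xj; X -> ge | jX.
After unit-elimination: S -> e | g | Fg; F -> g | Xj | ge | jX; X -> ge | jX.
TERM: introduce C -> e, B -> g, A -> j and substitute in every rule of length ≥2.

S -> e | g | FB; A -> j; B -> g; C -> e; F -> g | AX | BC | XA; X -> AX | BC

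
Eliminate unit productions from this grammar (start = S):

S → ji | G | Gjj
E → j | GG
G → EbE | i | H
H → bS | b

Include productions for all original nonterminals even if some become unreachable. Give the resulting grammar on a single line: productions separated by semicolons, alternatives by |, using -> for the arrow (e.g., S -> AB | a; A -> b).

Unit productions: G->H, S->G.
Unit pairs (A ⇒* B via units): (G,H), (S,G), (S,H).
S: inherits non-unit rules of {G, H, S} → EbE | Gjj | b | bS | i | ji.
E: inherits non-unit rules of {E} → GG | j.
G: inherits non-unit rules of {G, H} → EbE | b | bS | i.
H: inherits non-unit rules of {H} → b | bS.

S -> b | i | bS | ji | EbE | Gjj; E -> j | GG; G -> b | i | bS | EbE; H -> b | bS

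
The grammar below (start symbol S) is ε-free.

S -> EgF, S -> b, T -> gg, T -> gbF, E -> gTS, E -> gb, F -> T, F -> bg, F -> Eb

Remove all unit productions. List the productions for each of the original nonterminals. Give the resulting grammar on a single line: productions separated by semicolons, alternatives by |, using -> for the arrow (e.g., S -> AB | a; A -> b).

S -> b | EgF; E -> gb | gTS; F -> Eb | bg | gg | gbF; T -> gg | gbF

Unit productions: F->T.
Unit pairs (A ⇒* B via units): (F,T).
S: inherits non-unit rules of {S} → EgF | b.
E: inherits non-unit rules of {E} → gTS | gb.
F: inherits non-unit rules of {F, T} → Eb | bg | gbF | gg.
T: inherits non-unit rules of {T} → gbF | gg.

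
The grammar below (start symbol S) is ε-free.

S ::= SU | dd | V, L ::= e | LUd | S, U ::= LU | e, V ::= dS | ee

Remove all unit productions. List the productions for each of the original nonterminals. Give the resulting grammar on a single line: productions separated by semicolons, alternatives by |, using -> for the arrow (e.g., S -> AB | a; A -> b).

Unit productions: L->S, S->V.
Unit pairs (A ⇒* B via units): (L,S), (L,V), (S,V).
S: inherits non-unit rules of {S, V} → SU | dS | dd | ee.
L: inherits non-unit rules of {L, S, V} → LUd | SU | dS | dd | e | ee.
U: inherits non-unit rules of {U} → LU | e.
V: inherits non-unit rules of {V} → dS | ee.

S -> SU | dS | dd | ee; L -> e | SU | dS | dd | ee | LUd; U -> e | LU; V -> dS | ee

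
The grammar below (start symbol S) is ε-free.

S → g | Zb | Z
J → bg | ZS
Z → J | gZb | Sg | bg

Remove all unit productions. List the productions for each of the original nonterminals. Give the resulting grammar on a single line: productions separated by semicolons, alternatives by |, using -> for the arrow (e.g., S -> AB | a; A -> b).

S -> g | Sg | ZS | Zb | bg | gZb; J -> ZS | bg; Z -> Sg | ZS | bg | gZb

Unit productions: S->Z, Z->J.
Unit pairs (A ⇒* B via units): (S,J), (S,Z), (Z,J).
S: inherits non-unit rules of {J, S, Z} → Sg | ZS | Zb | bg | g | gZb.
J: inherits non-unit rules of {J} → ZS | bg.
Z: inherits non-unit rules of {J, Z} → Sg | ZS | bg | gZb.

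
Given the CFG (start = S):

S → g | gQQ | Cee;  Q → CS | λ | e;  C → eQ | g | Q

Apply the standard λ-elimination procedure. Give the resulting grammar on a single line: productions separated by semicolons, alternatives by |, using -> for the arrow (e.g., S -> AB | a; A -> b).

Nullable set: {C, Q}.
S -> Cee: C nullable, giving Cee | ee.
S -> gQQ: Q, Q nullable, giving g | gQ | gQQ.
C -> Q: Q nullable, giving Q.
C -> eQ: Q nullable, giving e | eQ.
Drop Q -> λ.
Q -> CS: C nullable, giving CS | S.
Unchanged (no nullable symbols): S -> g; C -> g; Q -> e.

S -> g | ee | gQ | Cee | gQQ; C -> Q | e | g | eQ; Q -> S | e | CS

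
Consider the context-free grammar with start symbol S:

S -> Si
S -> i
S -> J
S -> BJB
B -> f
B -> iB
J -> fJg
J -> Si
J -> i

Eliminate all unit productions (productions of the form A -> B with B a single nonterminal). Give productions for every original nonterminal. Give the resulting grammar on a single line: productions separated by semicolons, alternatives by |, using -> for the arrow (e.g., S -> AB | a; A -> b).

S -> i | Si | BJB | fJg; B -> f | iB; J -> i | Si | fJg

Unit productions: S->J.
Unit pairs (A ⇒* B via units): (S,J).
S: inherits non-unit rules of {J, S} → BJB | Si | fJg | i.
B: inherits non-unit rules of {B} → f | iB.
J: inherits non-unit rules of {J} → Si | fJg | i.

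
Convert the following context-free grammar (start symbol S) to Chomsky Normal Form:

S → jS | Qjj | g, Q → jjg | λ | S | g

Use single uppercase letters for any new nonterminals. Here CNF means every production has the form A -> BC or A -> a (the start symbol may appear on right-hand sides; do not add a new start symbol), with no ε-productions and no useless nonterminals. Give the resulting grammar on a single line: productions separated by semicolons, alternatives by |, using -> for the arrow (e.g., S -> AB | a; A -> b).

Nullable: {Q}; after ε-elimination: S -> g | jS | jj | Qjj; Q -> S | g | jjg.
After unit-elimination: S -> g | jS | jj | Qjj; Q -> g | jS | jj | Qjj | jjg.
TERM: introduce B -> g, A -> j and substitute in every rule of length ≥2.
BIN: Q -> AAB becomes Q -> AC, C -> AB; Q -> QAA becomes Q -> QD, D -> AA; S -> QAA becomes S -> QE, E -> AA.

S -> g | AA | AS | QE; A -> j; B -> g; C -> AB; D -> AA; E -> AA; Q -> g | AA | AC | AS | QD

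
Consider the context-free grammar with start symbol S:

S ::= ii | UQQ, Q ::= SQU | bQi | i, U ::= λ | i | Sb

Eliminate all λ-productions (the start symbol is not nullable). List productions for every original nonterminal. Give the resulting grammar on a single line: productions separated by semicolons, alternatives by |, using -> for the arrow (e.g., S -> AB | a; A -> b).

S -> QQ | ii | UQQ; Q -> i | SQ | SQU | bQi; U -> i | Sb

Nullable set: {U}.
S -> UQQ: U nullable, giving QQ | UQQ.
Q -> SQU: U nullable, giving SQ | SQU.
Drop U -> λ.
Unchanged (no nullable symbols): S -> ii; Q -> bQi; Q -> i; U -> Sb; U -> i.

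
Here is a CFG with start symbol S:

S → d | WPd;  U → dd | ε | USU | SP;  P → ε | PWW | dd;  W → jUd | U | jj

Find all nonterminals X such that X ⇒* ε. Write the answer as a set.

{P, U, W}

Directly nullable (have an ε-rule): {P, U}.
W is nullable via W -> U (every symbol on the right is already known nullable).
Not nullable: S — each has a terminal in every rule's right-hand side or depends on a non-nullable symbol.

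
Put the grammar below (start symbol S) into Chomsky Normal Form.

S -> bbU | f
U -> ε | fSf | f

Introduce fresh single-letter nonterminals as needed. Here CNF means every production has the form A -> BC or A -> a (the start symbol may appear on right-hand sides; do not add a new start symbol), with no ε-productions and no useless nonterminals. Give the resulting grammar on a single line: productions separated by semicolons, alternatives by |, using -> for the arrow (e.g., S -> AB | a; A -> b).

S -> f | AA | AC; A -> b; B -> f; C -> AU; D -> SB; U -> f | BD

Nullable: {U}; after ε-elimination: S -> f | bb | bbU; U -> f | fSf.
No unit productions to eliminate.
TERM: introduce A -> b, B -> f and substitute in every rule of length ≥2.
BIN: S -> AAU becomes S -> AC, C -> AU; U -> BSB becomes U -> BD, D -> SB.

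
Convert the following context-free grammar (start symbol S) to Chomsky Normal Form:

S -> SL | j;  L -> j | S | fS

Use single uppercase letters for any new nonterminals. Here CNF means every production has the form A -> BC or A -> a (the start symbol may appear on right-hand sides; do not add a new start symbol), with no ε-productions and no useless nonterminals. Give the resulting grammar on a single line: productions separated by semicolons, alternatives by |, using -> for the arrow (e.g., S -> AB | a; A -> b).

S -> j | SL; A -> f; L -> j | AS | SL

No ε-productions.
After unit-elimination: S -> j | SL; L -> j | SL | fS.
TERM: introduce A -> f and substitute in every rule of length ≥2.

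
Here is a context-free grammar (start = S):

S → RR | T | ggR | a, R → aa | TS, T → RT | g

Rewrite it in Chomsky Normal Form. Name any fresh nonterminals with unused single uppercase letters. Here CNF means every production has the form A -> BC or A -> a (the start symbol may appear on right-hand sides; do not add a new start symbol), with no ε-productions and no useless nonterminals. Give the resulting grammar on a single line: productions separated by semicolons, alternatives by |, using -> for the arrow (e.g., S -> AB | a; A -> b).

No ε-productions.
After unit-elimination: S -> a | g | RR | RT | ggR; R -> TS | aa; T -> g | RT.
TERM: introduce A -> a, B -> g and substitute in every rule of length ≥2.
BIN: S -> BBR becomes S -> BC, C -> BR.

S -> a | g | BC | RR | RT; A -> a; B -> g; C -> BR; R -> AA | TS; T -> g | RT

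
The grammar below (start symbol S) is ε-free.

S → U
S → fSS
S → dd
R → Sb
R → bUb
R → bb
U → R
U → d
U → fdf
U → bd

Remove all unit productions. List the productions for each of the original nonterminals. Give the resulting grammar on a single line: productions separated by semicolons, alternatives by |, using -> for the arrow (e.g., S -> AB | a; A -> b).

Unit productions: S->U, U->R.
Unit pairs (A ⇒* B via units): (S,R), (S,U), (U,R).
S: inherits non-unit rules of {R, S, U} → Sb | bUb | bb | bd | d | dd | fSS | fdf.
R: inherits non-unit rules of {R} → Sb | bUb | bb.
U: inherits non-unit rules of {R, U} → Sb | bUb | bb | bd | d | fdf.

S -> d | Sb | bb | bd | dd | bUb | fSS | fdf; R -> Sb | bb | bUb; U -> d | Sb | bb | bd | bUb | fdf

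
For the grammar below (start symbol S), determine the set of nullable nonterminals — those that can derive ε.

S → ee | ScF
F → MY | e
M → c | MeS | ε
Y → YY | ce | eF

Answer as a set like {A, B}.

Directly nullable (have an ε-rule): {M}.
Not nullable: F, S, Y — each has a terminal in every rule's right-hand side or depends on a non-nullable symbol.

{M}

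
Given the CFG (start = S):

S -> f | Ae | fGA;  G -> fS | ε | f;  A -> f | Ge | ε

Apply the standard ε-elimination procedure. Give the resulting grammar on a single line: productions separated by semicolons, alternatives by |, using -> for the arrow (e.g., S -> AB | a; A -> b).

Nullable set: {A, G}.
S -> Ae: A nullable, giving Ae | e.
S -> fGA: G, A nullable, giving f | fA | fG | fGA.
Drop A -> ε.
A -> Ge: G nullable, giving Ge | e.
Drop G -> ε.
Unchanged (no nullable symbols): S -> f; A -> f; G -> f; G -> fS.

S -> e | f | Ae | fA | fG | fGA; A -> e | f | Ge; G -> f | fS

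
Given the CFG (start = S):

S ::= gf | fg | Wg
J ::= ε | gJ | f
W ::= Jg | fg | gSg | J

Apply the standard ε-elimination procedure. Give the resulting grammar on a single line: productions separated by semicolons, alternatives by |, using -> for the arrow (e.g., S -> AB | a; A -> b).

Nullable set: {J, W}.
S -> Wg: W nullable, giving Wg | g.
Drop J -> ε.
J -> gJ: J nullable, giving g | gJ.
W -> J: J nullable, giving J.
W -> Jg: J nullable, giving Jg | g.
Unchanged (no nullable symbols): S -> fg; S -> gf; J -> f; W -> fg; W -> gSg.

S -> g | Wg | fg | gf; J -> f | g | gJ; W -> J | g | Jg | fg | gSg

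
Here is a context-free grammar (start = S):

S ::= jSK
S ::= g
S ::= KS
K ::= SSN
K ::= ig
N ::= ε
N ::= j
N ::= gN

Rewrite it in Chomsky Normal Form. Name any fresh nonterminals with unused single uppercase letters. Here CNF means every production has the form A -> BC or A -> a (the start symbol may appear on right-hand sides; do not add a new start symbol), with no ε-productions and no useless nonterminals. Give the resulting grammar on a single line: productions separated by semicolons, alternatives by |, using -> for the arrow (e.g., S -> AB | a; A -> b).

S -> g | CE | KS; A -> i; B -> g; C -> j; D -> SN; E -> SK; K -> AB | SD | SS; N -> g | j | BN

Nullable: {N}; after ε-elimination: S -> g | KS | jSK; K -> SS | ig | SSN; N -> g | j | gN.
No unit productions to eliminate.
TERM: introduce B -> g, A -> i, C -> j and substitute in every rule of length ≥2.
BIN: K -> SSN becomes K -> SD, D -> SN; S -> CSK becomes S -> CE, E -> SK.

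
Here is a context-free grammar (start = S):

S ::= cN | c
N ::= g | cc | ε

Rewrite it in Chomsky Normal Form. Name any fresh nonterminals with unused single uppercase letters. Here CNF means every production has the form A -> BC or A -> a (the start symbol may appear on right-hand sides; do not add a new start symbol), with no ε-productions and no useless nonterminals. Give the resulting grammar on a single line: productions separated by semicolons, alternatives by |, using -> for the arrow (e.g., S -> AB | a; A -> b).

Nullable: {N}; after ε-elimination: S -> c | cN; N -> g | cc.
No unit productions to eliminate.
TERM: introduce A -> c and substitute in every rule of length ≥2.

S -> c | AN; A -> c; N -> g | AA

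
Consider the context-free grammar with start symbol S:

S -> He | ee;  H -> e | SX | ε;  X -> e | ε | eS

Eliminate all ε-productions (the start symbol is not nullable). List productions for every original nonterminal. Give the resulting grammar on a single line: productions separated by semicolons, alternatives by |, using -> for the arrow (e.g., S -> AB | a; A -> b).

Nullable set: {H, X}.
S -> He: H nullable, giving He | e.
Drop H -> ε.
H -> SX: X nullable, giving S | SX.
Drop X -> ε.
Unchanged (no nullable symbols): S -> ee; H -> e; X -> e; X -> eS.

S -> e | He | ee; H -> S | e | SX; X -> e | eS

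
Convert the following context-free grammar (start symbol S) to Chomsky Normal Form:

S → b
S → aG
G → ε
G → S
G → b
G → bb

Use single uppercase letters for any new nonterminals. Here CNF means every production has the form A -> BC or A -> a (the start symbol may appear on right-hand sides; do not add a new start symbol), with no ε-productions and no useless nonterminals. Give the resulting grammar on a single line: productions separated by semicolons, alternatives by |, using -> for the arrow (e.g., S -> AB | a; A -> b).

Nullable: {G}; after ε-elimination: S -> a | b | aG; G -> S | b | bb.
After unit-elimination: S -> a | b | aG; G -> a | b | aG | bb.
TERM: introduce A -> a, B -> b and substitute in every rule of length ≥2.

S -> a | b | AG; A -> a; B -> b; G -> a | b | AG | BB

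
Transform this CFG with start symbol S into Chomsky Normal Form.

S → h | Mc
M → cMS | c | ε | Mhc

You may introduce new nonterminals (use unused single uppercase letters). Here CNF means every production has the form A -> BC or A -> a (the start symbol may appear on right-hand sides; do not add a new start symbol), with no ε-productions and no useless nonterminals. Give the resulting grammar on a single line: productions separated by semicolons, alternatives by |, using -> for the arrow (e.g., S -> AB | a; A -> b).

S -> c | h | MB; A -> h; B -> c; C -> MS; D -> AB; M -> c | AB | BC | BS | MD

Nullable: {M}; after ε-elimination: S -> c | h | Mc; M -> c | cS | hc | Mhc | cMS.
No unit productions to eliminate.
TERM: introduce B -> c, A -> h and substitute in every rule of length ≥2.
BIN: M -> BMS becomes M -> BC, C -> MS; M -> MAB becomes M -> MD, D -> AB.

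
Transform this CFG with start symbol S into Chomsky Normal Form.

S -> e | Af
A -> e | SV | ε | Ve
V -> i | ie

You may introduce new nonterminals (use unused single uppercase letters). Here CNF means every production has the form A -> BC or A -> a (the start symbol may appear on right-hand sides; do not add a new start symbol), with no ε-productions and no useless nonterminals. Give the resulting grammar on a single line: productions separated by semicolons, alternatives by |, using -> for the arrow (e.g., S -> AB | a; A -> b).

S -> e | f | AC; A -> e | SV | VB; B -> e; C -> f; D -> i; V -> i | DB

Nullable: {A}; after ε-elimination: S -> e | f | Af; A -> e | SV | Ve; V -> i | ie.
No unit productions to eliminate.
TERM: introduce B -> e, C -> f, D -> i and substitute in every rule of length ≥2.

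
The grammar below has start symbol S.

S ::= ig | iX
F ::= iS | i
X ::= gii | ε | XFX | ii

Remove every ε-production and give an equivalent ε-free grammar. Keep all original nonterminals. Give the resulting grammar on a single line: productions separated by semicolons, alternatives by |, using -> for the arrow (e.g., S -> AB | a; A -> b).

Nullable set: {X}.
S -> iX: X nullable, giving i | iX.
Drop X -> ε.
X -> XFX: X, X nullable, giving F | FX | XF | XFX.
Unchanged (no nullable symbols): S -> ig; F -> i; F -> iS; X -> gii; X -> ii.

S -> i | iX | ig; F -> i | iS; X -> F | FX | XF | ii | XFX | gii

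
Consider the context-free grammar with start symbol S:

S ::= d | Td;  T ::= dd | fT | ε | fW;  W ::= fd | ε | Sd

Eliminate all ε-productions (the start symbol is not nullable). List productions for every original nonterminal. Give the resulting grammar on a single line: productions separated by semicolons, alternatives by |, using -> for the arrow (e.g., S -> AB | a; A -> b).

S -> d | Td; T -> f | dd | fT | fW; W -> Sd | fd

Nullable set: {T, W}.
S -> Td: T nullable, giving Td | d.
Drop T -> ε.
T -> fT: T nullable, giving f | fT.
T -> fW: W nullable, giving f | fW.
Drop W -> ε.
Unchanged (no nullable symbols): S -> d; T -> dd; W -> Sd; W -> fd.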